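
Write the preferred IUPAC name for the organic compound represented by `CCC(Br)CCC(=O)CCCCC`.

Counting along the main chain through the carbonyl gives 11 carbons: the parent is undecane.
The principal characteristic group is a ketone (C=O on an internal carbon), named with the suffix -one.
The numbering direction is chosen so that the substituent locant set {3} is lower than {9} at the first point of difference.
With this numbering: the carbonyl at C-6; a bromo group at C-3.
Putting it together: 3-bromoundecan-6-one.

3-bromoundecan-6-one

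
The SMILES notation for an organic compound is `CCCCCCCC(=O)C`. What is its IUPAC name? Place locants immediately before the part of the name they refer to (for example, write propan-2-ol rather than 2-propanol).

nonan-2-one

The longest chain bearing the carbonyl is 9 carbons long (nonane).
The principal characteristic group is a ketone (C=O on an internal carbon), named with the suffix -one.
The numbering direction is chosen so that numbering from this end puts the carbonyl group at C-2 rather than C-8.
This places the carbonyl at C-2.
Assembling the pieces gives nonan-2-one.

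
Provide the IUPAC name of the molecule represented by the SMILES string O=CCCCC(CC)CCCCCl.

9-chloro-5-ethylnonanal

The longest carbon chain that includes the –CHO group has 9 carbons, so the parent hydride is nonane.
An aldehyde (terminal –CHO) is the principal characteristic group, giving the suffix -al.
Number the chain so that the aldehyde carbon is C-1 by definition.
With this numbering: a chloro group at C-9; an ethyl group at C-5.
Prefixes are listed alphabetically: chloro, ethyl.
Putting it together: 9-chloro-5-ethylnonanal.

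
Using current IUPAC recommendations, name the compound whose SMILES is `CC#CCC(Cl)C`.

The longest chain bearing the multiple bond is 6 carbons long (hexane).
There is one C≡C triple bond, indicated by the ending -yne.
The numbering direction is chosen so that numbering from this end puts the triple bond at C-2 rather than C-4.
With this numbering: the triple bond between C-2 and C-3; a chloro group at C-5.
Assembling the pieces gives 5-chlorohex-2-yne.

5-chlorohex-2-yne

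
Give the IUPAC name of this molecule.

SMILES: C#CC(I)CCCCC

The longest carbon chain that includes the multiple bond has 8 carbons, so the parent hydride is octane.
A C≡C triple bond in the chain gives the infix -yne-.
Number the chain so that numbering from this end puts the triple bond at C-1 rather than C-7.
This places the triple bond between C-1 and C-2; an iodo group at C-3.
Assembling the pieces gives 3-iodooct-1-yne.

3-iodooct-1-yne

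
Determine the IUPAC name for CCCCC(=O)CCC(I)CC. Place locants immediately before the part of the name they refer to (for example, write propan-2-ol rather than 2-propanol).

The longest carbon chain that includes the carbonyl has 10 carbons, so the parent hydride is decane.
A ketone (C=O on an internal carbon) is the principal characteristic group, giving the suffix -one.
The numbering direction is chosen so that numbering from this end puts the carbonyl group at C-5 rather than C-6.
With this numbering: the carbonyl at C-5; an iodo group at C-8.
Putting it together: 8-iododecan-5-one.

8-iododecan-5-one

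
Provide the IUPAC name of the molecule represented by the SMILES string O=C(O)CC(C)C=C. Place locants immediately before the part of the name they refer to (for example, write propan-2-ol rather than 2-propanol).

The longest chain bearing the –COOH group and the multiple bond is 5 carbons long (pentane).
The highest-priority functional group is a carboxylic acid (terminal –COOH), so the name ends in -oic acid.
A C=C double bond in the chain gives the infix -ene-.
The numbering direction is chosen so that the carboxylic acid carbon is C-1 by definition.
This places the double bond between C-4 and C-5; a methyl group at C-3.
Putting it together: 3-methylpent-4-enoic acid.

3-methylpent-4-enoic acid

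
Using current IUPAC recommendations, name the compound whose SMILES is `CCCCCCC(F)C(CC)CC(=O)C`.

4-ethyl-5-fluoroundecan-2-one

The longest carbon chain that includes the carbonyl has 11 carbons, so the parent hydride is undecane.
A ketone (C=O on an internal carbon) is the principal characteristic group, giving the suffix -one.
Choose the numbering such that numbering from this end puts the carbonyl group at C-2 rather than C-10.
With this numbering: the carbonyl at C-2; an ethyl group at C-4; a fluoro group at C-5.
Prefixes are listed alphabetically: ethyl, fluoro.
Putting it together: 4-ethyl-5-fluoroundecan-2-one.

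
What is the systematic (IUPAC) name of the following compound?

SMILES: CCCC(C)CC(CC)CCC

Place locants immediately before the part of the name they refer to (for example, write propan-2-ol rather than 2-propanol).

4-ethyl-6-methylnonane

The longest carbon chain is 9 atoms: the parent is nonane.
Number the chain so that the locant sets are identical either way, so the alphabetically earlier ethyl substituent takes the lower locant (4 rather than 6).
With this numbering: an ethyl group at C-4; a methyl group at C-6.
Substituent prefixes are cited in alphabetical order (multiplying prefixes like di-/tri- are ignored for ordering).
Putting it together: 4-ethyl-6-methylnonane.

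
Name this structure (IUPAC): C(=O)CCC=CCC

Counting along the main chain through the –CHO group and the multiple bond gives 7 carbons: the parent is heptane.
The highest-priority functional group is an aldehyde (terminal –CHO), so the name ends in -al.
The chain contains a C=C double bond, so the unsaturation ending is -ene.
Choose the numbering such that the aldehyde carbon is C-1 by definition.
With this numbering: the double bond between C-4 and C-5.
Assembling the pieces gives hept-4-enal.

hept-4-enal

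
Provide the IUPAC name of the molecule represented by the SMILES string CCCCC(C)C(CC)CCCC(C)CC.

The parent chain contains 12 carbons (dodecane).
The numbering direction is chosen so that the substituent locant set {3,7,8} is lower than {5,6,10} at the first point of difference.
This places an ethyl group at C-7; methyl groups at C-3 and C-8.
Prefixes are listed alphabetically: ethyl, methyl.
Putting it together: 7-ethyl-3,8-dimethyldodecane.

7-ethyl-3,8-dimethyldodecane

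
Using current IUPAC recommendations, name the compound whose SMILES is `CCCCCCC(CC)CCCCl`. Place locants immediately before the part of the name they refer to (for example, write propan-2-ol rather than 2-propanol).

The longest continuous carbon chain has 10 atoms, so the parent hydride is decane.
Number the chain so that the substituent locant set {1,4} is lower than {7,10} at the first point of difference.
This places a chloro group at C-1; an ethyl group at C-4.
The substituents are ordered alphabetically, ignoring any di-/tri- multipliers.
The name is 1-chloro-4-ethyldecane.

1-chloro-4-ethyldecane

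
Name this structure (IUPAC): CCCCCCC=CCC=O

The longest carbon chain that includes the –CHO group and the multiple bond has 10 carbons, so the parent hydride is decane.
An aldehyde (terminal –CHO) is the principal characteristic group, giving the suffix -al.
There is one C=C double bond, indicated by the ending -ene.
Choose the numbering such that the aldehyde carbon is C-1 by definition.
This places the double bond between C-3 and C-4.
Putting it together: dec-3-enal.

dec-3-enal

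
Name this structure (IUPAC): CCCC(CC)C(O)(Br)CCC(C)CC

Counting along the main chain through the –OH group gives 10 carbons: the parent is decane.
The highest-priority functional group is an alcohol (–OH), so the name ends in -ol.
Choose the numbering such that numbering from this end puts the hydroxyl group at C-5 rather than C-6.
With this numbering: the hydroxyl at C-5; a bromo group at C-5; an ethyl group at C-4; a methyl group at C-8.
Substituent prefixes are cited in alphabetical order (multiplying prefixes like di-/tri- are ignored for ordering).
The name is 5-bromo-4-ethyl-8-methyldecan-5-ol.

5-bromo-4-ethyl-8-methyldecan-5-ol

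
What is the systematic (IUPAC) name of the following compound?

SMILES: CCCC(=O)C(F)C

2-fluorohexan-3-one

The longest carbon chain that includes the carbonyl has 6 carbons, so the parent hydride is hexane.
A ketone (C=O on an internal carbon) is the principal characteristic group, giving the suffix -one.
The numbering direction is chosen so that numbering from this end puts the carbonyl group at C-3 rather than C-4.
With this numbering: the carbonyl at C-3; a fluoro group at C-2.
The name is 2-fluorohexan-3-one.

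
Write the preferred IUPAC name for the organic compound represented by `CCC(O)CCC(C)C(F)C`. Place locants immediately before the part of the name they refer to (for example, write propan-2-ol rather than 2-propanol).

The longest carbon chain that includes the –OH group has 8 carbons, so the parent hydride is octane.
The principal characteristic group is an alcohol (–OH), named with the suffix -ol.
The numbering direction is chosen so that numbering from this end puts the hydroxyl group at C-3 rather than C-6.
With this numbering: the hydroxyl at C-3; a fluoro group at C-7; a methyl group at C-6.
Prefixes are listed alphabetically: fluoro, methyl.
The name is 7-fluoro-6-methyloctan-3-ol.

7-fluoro-6-methyloctan-3-ol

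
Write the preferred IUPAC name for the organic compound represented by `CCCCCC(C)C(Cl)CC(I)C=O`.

The longest chain bearing the –CHO group is 10 carbons long (decane).
The highest-priority functional group is an aldehyde (terminal –CHO), so the name ends in -al.
The numbering direction is chosen so that the aldehyde carbon is C-1 by definition.
With this numbering: a chloro group at C-4; an iodo group at C-2; a methyl group at C-5.
The substituents are ordered alphabetically, ignoring any di-/tri- multipliers.
The name is 4-chloro-2-iodo-5-methyldecanal.

4-chloro-2-iodo-5-methyldecanal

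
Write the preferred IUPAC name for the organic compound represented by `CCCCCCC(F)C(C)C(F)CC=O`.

3,5-difluoro-4-methylundecanal

The longest carbon chain that includes the –CHO group has 11 carbons, so the parent hydride is undecane.
An aldehyde (terminal –CHO) is the principal characteristic group, giving the suffix -al.
Number the chain so that the aldehyde carbon is C-1 by definition.
This places fluoro groups at C-3 and C-5; a methyl group at C-4.
The substituents are ordered alphabetically, ignoring any di-/tri- multipliers.
The name is 3,5-difluoro-4-methylundecanal.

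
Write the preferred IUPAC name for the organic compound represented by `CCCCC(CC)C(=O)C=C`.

4-ethyloct-1-en-3-one

Counting along the main chain through the carbonyl and the multiple bond gives 8 carbons: the parent is octane.
The principal characteristic group is a ketone (C=O on an internal carbon), named with the suffix -one.
A C=C double bond in the chain gives the infix -ene-.
The numbering direction is chosen so that numbering from this end puts the carbonyl group at C-3 rather than C-6.
This places the carbonyl at C-3; the double bond between C-1 and C-2; an ethyl group at C-4.
Assembling the pieces gives 4-ethyloct-1-en-3-one.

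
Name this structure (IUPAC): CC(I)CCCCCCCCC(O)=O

Counting along the main chain through the –COOH group gives 11 carbons: the parent is undecane.
The principal characteristic group is a carboxylic acid (terminal –COOH), named with the suffix -oic acid.
Choose the numbering such that the carboxylic acid carbon is C-1 by definition.
With this numbering: an iodo group at C-10.
The name is 10-iodoundecanoic acid.

10-iodoundecanoic acid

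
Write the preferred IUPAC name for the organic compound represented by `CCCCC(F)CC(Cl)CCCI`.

The longest carbon chain is 10 atoms: the parent is decane.
Choose the numbering such that the substituent locant set {1,4,6} is lower than {5,7,10} at the first point of difference.
This places a chloro group at C-4; a fluoro group at C-6; an iodo group at C-1.
The substituents are ordered alphabetically, ignoring any di-/tri- multipliers.
The name is 4-chloro-6-fluoro-1-iododecane.

4-chloro-6-fluoro-1-iododecane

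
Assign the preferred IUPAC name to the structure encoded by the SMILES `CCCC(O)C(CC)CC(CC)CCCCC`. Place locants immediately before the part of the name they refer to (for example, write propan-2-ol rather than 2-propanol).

The longest chain bearing the –OH group is 12 carbons long (dodecane).
The highest-priority functional group is an alcohol (–OH), so the name ends in -ol.
Choose the numbering such that numbering from this end puts the hydroxyl group at C-4 rather than C-9.
This places the hydroxyl at C-4; ethyl groups at C-5 and C-7.
The name is 5,7-diethyldodecan-4-ol.

5,7-diethyldodecan-4-ol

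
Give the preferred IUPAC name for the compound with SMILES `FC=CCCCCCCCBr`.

The longest carbon chain that includes the multiple bond has 9 carbons, so the parent hydride is nonane.
There is one C=C double bond, indicated by the ending -ene.
Choose the numbering such that numbering from this end puts the double bond at C-1 rather than C-8.
With this numbering: the double bond between C-1 and C-2; a bromo group at C-9; a fluoro group at C-1.
The substituents are ordered alphabetically, ignoring any di-/tri- multipliers.
Assembling the pieces gives 9-bromo-1-fluoronon-1-ene.

9-bromo-1-fluoronon-1-ene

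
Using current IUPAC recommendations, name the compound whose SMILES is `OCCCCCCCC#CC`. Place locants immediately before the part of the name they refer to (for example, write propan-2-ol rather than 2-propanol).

The longest carbon chain that includes the –OH group and the multiple bond has 10 carbons, so the parent hydride is decane.
The principal characteristic group is an alcohol (–OH), named with the suffix -ol.
The chain contains a C≡C triple bond, so the unsaturation ending is -yne.
The numbering direction is chosen so that numbering from this end puts the hydroxyl group at C-1 rather than C-10.
With this numbering: the hydroxyl at C-1; the triple bond between C-8 and C-9.
The name is dec-8-yn-1-ol.

dec-8-yn-1-ol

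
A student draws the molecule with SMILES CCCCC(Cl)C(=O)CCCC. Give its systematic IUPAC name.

The longest carbon chain that includes the carbonyl has 10 carbons, so the parent hydride is decane.
The highest-priority functional group is a ketone (C=O on an internal carbon), so the name ends in -one.
Choose the numbering such that numbering from this end puts the carbonyl group at C-5 rather than C-6.
With this numbering: the carbonyl at C-5; a chloro group at C-6.
Assembling the pieces gives 6-chlorodecan-5-one.

6-chlorodecan-5-one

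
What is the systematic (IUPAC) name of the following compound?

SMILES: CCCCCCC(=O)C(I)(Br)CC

3-bromo-3-iododecan-4-one

The longest carbon chain that includes the carbonyl has 10 carbons, so the parent hydride is decane.
The principal characteristic group is a ketone (C=O on an internal carbon), named with the suffix -one.
Choose the numbering such that numbering from this end puts the carbonyl group at C-4 rather than C-7.
With this numbering: the carbonyl at C-4; a bromo group at C-3; an iodo group at C-3.
The substituents are ordered alphabetically, ignoring any di-/tri- multipliers.
The name is 3-bromo-3-iododecan-4-one.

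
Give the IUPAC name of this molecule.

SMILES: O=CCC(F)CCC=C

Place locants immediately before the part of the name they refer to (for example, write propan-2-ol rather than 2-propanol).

3-fluorohept-6-enal

The longest carbon chain that includes the –CHO group and the multiple bond has 7 carbons, so the parent hydride is heptane.
The highest-priority functional group is an aldehyde (terminal –CHO), so the name ends in -al.
The chain contains a C=C double bond, so the unsaturation ending is -ene.
Number the chain so that the aldehyde carbon is C-1 by definition.
That gives the double bond between C-6 and C-7; a fluoro group at C-3.
The name is 3-fluorohept-6-enal.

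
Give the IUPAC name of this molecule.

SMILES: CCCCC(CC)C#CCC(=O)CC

The longest chain bearing the carbonyl and the multiple bond is 11 carbons long (undecane).
A ketone (C=O on an internal carbon) is the principal characteristic group, giving the suffix -one.
The chain contains a C≡C triple bond, so the unsaturation ending is -yne.
Number the chain so that numbering from this end puts the carbonyl group at C-3 rather than C-9.
This places the carbonyl at C-3; the triple bond between C-5 and C-6; an ethyl group at C-7.
Putting it together: 7-ethylundec-5-yn-3-one.

7-ethylundec-5-yn-3-one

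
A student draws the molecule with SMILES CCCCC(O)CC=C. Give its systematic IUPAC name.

Counting along the main chain through the –OH group and the multiple bond gives 8 carbons: the parent is octane.
The highest-priority functional group is an alcohol (–OH), so the name ends in -ol.
The chain contains a C=C double bond, so the unsaturation ending is -ene.
The numbering direction is chosen so that numbering from this end puts the hydroxyl group at C-4 rather than C-5.
That gives the hydroxyl at C-4; the double bond between C-1 and C-2.
Assembling the pieces gives oct-1-en-4-ol.

oct-1-en-4-ol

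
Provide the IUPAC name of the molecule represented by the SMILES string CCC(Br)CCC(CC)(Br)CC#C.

Counting along the main chain through the multiple bond gives 9 carbons: the parent is nonane.
There is one C≡C triple bond, indicated by the ending -yne.
The numbering direction is chosen so that numbering from this end puts the triple bond at C-1 rather than C-8.
This places the triple bond between C-1 and C-2; bromo groups at C-4 and C-7; an ethyl group at C-4.
The substituents are ordered alphabetically, ignoring any di-/tri- multipliers.
Putting it together: 4,7-dibromo-4-ethylnon-1-yne.

4,7-dibromo-4-ethylnon-1-yne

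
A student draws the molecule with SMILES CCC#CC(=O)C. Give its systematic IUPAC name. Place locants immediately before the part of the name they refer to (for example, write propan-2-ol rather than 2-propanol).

hex-3-yn-2-one

The longest carbon chain that includes the carbonyl and the multiple bond has 6 carbons, so the parent hydride is hexane.
The principal characteristic group is a ketone (C=O on an internal carbon), named with the suffix -one.
A C≡C triple bond in the chain gives the infix -yne-.
Choose the numbering such that numbering from this end puts the carbonyl group at C-2 rather than C-5.
This places the carbonyl at C-2; the triple bond between C-3 and C-4.
Assembling the pieces gives hex-3-yn-2-one.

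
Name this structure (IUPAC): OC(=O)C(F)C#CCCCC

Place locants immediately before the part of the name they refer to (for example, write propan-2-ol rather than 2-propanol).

The longest carbon chain that includes the –COOH group and the multiple bond has 8 carbons, so the parent hydride is octane.
The highest-priority functional group is a carboxylic acid (terminal –COOH), so the name ends in -oic acid.
There is one C≡C triple bond, indicated by the ending -yne.
Number the chain so that the carboxylic acid carbon is C-1 by definition.
That gives the triple bond between C-3 and C-4; a fluoro group at C-2.
Putting it together: 2-fluorooct-3-ynoic acid.

2-fluorooct-3-ynoic acid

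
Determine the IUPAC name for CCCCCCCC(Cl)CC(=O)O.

Counting along the main chain through the –COOH group gives 10 carbons: the parent is decane.
The highest-priority functional group is a carboxylic acid (terminal –COOH), so the name ends in -oic acid.
Choose the numbering such that the carboxylic acid carbon is C-1 by definition.
With this numbering: a chloro group at C-3.
Assembling the pieces gives 3-chlorodecanoic acid.

3-chlorodecanoic acid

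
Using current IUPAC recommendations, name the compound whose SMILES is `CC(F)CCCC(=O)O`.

The longest carbon chain that includes the –COOH group has 6 carbons, so the parent hydride is hexane.
The principal characteristic group is a carboxylic acid (terminal –COOH), named with the suffix -oic acid.
Choose the numbering such that the carboxylic acid carbon is C-1 by definition.
With this numbering: a fluoro group at C-5.
Putting it together: 5-fluorohexanoic acid.

5-fluorohexanoic acid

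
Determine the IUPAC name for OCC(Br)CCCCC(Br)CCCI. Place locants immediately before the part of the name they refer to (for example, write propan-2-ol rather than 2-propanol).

The longest chain bearing the –OH group is 10 carbons long (decane).
The principal characteristic group is an alcohol (–OH), named with the suffix -ol.
The numbering direction is chosen so that numbering from this end puts the hydroxyl group at C-1 rather than C-10.
This places the hydroxyl at C-1; bromo groups at C-2 and C-7; an iodo group at C-10.
Substituent prefixes are cited in alphabetical order (multiplying prefixes like di-/tri- are ignored for ordering).
Putting it together: 2,7-dibromo-10-iododecan-1-ol.

2,7-dibromo-10-iododecan-1-ol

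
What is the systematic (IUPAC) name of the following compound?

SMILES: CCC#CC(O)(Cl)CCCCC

The longest carbon chain that includes the –OH group and the multiple bond has 10 carbons, so the parent hydride is decane.
The principal characteristic group is an alcohol (–OH), named with the suffix -ol.
A C≡C triple bond in the chain gives the infix -yne-.
The numbering direction is chosen so that numbering from this end puts the hydroxyl group at C-5 rather than C-6.
With this numbering: the hydroxyl at C-5; the triple bond between C-3 and C-4; a chloro group at C-5.
Assembling the pieces gives 5-chlorodec-3-yn-5-ol.

5-chlorodec-3-yn-5-ol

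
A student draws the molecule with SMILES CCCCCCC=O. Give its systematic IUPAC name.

heptanal

The longest carbon chain that includes the –CHO group has 7 carbons, so the parent hydride is heptane.
The highest-priority functional group is an aldehyde (terminal –CHO), so the name ends in -al.
The numbering direction is chosen so that the aldehyde carbon is C-1 by definition.
The name is heptanal.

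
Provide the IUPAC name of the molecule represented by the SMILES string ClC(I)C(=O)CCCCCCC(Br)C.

The longest carbon chain that includes the carbonyl has 10 carbons, so the parent hydride is decane.
The principal characteristic group is a ketone (C=O on an internal carbon), named with the suffix -one.
Number the chain so that numbering from this end puts the carbonyl group at C-2 rather than C-9.
That gives the carbonyl at C-2; a bromo group at C-9; a chloro group at C-1; an iodo group at C-1.
The substituents are ordered alphabetically, ignoring any di-/tri- multipliers.
Putting it together: 9-bromo-1-chloro-1-iododecan-2-one.

9-bromo-1-chloro-1-iododecan-2-one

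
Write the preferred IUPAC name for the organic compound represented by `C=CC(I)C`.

3-iodobut-1-ene

Counting along the main chain through the multiple bond gives 4 carbons: the parent is butane.
The chain contains a C=C double bond, so the unsaturation ending is -ene.
Choose the numbering such that numbering from this end puts the double bond at C-1 rather than C-3.
With this numbering: the double bond between C-1 and C-2; an iodo group at C-3.
Putting it together: 3-iodobut-1-ene.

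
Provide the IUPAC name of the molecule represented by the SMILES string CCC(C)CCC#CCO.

The longest carbon chain that includes the –OH group and the multiple bond has 8 carbons, so the parent hydride is octane.
An alcohol (–OH) is the principal characteristic group, giving the suffix -ol.
There is one C≡C triple bond, indicated by the ending -yne.
Number the chain so that numbering from this end puts the hydroxyl group at C-1 rather than C-8.
With this numbering: the hydroxyl at C-1; the triple bond between C-2 and C-3; a methyl group at C-6.
Putting it together: 6-methyloct-2-yn-1-ol.

6-methyloct-2-yn-1-ol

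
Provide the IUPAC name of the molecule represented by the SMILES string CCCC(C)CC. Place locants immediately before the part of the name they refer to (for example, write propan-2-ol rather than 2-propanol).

3-methylhexane

The longest continuous carbon chain has 6 atoms, so the parent hydride is hexane.
Choose the numbering such that the substituent locant set {3} is lower than {4} at the first point of difference.
With this numbering: a methyl group at C-3.
The name is 3-methylhexane.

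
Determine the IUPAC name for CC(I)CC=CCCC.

The longest carbon chain that includes the multiple bond has 8 carbons, so the parent hydride is octane.
There is one C=C double bond, indicated by the ending -ene.
Number the chain so that the substituent locant set {2} is lower than {7} at the first point of difference.
This places the double bond between C-4 and C-5; an iodo group at C-2.
Putting it together: 2-iodooct-4-ene.

2-iodooct-4-ene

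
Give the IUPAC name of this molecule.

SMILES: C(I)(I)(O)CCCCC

1,1-diiodohexan-1-ol

Counting along the main chain through the –OH group gives 6 carbons: the parent is hexane.
The highest-priority functional group is an alcohol (–OH), so the name ends in -ol.
Number the chain so that numbering from this end puts the hydroxyl group at C-1 rather than C-6.
This places the hydroxyl at C-1; two iodo groups at C-1.
Putting it together: 1,1-diiodohexan-1-ol.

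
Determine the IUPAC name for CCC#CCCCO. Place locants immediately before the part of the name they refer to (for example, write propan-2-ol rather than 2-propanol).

The longest chain bearing the –OH group and the multiple bond is 7 carbons long (heptane).
An alcohol (–OH) is the principal characteristic group, giving the suffix -ol.
A C≡C triple bond in the chain gives the infix -yne-.
Number the chain so that numbering from this end puts the hydroxyl group at C-1 rather than C-7.
With this numbering: the hydroxyl at C-1; the triple bond between C-4 and C-5.
Assembling the pieces gives hept-4-yn-1-ol.

hept-4-yn-1-ol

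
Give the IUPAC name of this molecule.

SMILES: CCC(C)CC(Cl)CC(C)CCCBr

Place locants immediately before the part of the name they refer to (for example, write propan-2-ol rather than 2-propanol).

The parent chain contains 10 carbons (decane).
The numbering direction is chosen so that the substituent locant set {1,4,6,8} is lower than {3,5,7,10} at the first point of difference.
With this numbering: a bromo group at C-1; a chloro group at C-6; methyl groups at C-4 and C-8.
Prefixes are listed alphabetically: bromo, chloro, methyl.
Putting it together: 1-bromo-6-chloro-4,8-dimethyldecane.

1-bromo-6-chloro-4,8-dimethyldecane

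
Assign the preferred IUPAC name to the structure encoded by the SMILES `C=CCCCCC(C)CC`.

7-methylnon-1-ene

Counting along the main chain through the multiple bond gives 9 carbons: the parent is nonane.
A C=C double bond in the chain gives the infix -ene-.
The numbering direction is chosen so that numbering from this end puts the double bond at C-1 rather than C-8.
That gives the double bond between C-1 and C-2; a methyl group at C-7.
Assembling the pieces gives 7-methylnon-1-ene.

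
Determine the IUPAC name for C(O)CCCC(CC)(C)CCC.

5-ethyl-5-methyloctan-1-ol

The longest chain bearing the –OH group is 8 carbons long (octane).
An alcohol (–OH) is the principal characteristic group, giving the suffix -ol.
Number the chain so that numbering from this end puts the hydroxyl group at C-1 rather than C-8.
That gives the hydroxyl at C-1; an ethyl group at C-5; a methyl group at C-5.
Prefixes are listed alphabetically: ethyl, methyl.
Putting it together: 5-ethyl-5-methyloctan-1-ol.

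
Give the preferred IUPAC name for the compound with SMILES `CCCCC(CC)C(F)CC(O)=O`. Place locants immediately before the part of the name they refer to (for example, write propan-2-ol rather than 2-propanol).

The longest carbon chain that includes the –COOH group has 8 carbons, so the parent hydride is octane.
The principal characteristic group is a carboxylic acid (terminal –COOH), named with the suffix -oic acid.
Choose the numbering such that the carboxylic acid carbon is C-1 by definition.
With this numbering: an ethyl group at C-4; a fluoro group at C-3.
Prefixes are listed alphabetically: ethyl, fluoro.
The name is 4-ethyl-3-fluorooctanoic acid.

4-ethyl-3-fluorooctanoic acid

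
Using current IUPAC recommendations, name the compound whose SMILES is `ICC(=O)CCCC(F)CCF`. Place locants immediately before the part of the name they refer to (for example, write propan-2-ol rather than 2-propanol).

Counting along the main chain through the carbonyl gives 8 carbons: the parent is octane.
The principal characteristic group is a ketone (C=O on an internal carbon), named with the suffix -one.
Choose the numbering such that numbering from this end puts the carbonyl group at C-2 rather than C-7.
With this numbering: the carbonyl at C-2; fluoro groups at C-6 and C-8; an iodo group at C-1.
Substituent prefixes are cited in alphabetical order (multiplying prefixes like di-/tri- are ignored for ordering).
Putting it together: 6,8-difluoro-1-iodooctan-2-one.

6,8-difluoro-1-iodooctan-2-one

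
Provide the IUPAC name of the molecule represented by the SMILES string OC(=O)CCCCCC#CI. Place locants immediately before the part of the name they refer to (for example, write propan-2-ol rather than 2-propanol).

Counting along the main chain through the –COOH group and the multiple bond gives 8 carbons: the parent is octane.
The highest-priority functional group is a carboxylic acid (terminal –COOH), so the name ends in -oic acid.
The chain contains a C≡C triple bond, so the unsaturation ending is -yne.
Choose the numbering such that the carboxylic acid carbon is C-1 by definition.
That gives the triple bond between C-7 and C-8; an iodo group at C-8.
Assembling the pieces gives 8-iodooct-7-ynoic acid.

8-iodooct-7-ynoic acid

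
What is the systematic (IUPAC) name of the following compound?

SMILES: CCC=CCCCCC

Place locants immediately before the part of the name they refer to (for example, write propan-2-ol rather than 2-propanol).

non-3-ene

The longest chain bearing the multiple bond is 9 carbons long (nonane).
There is one C=C double bond, indicated by the ending -ene.
The numbering direction is chosen so that numbering from this end puts the double bond at C-3 rather than C-6.
This places the double bond between C-3 and C-4.
Assembling the pieces gives non-3-ene.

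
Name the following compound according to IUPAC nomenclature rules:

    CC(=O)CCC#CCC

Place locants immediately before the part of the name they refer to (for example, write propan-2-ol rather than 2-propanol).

The longest chain bearing the carbonyl and the multiple bond is 8 carbons long (octane).
The highest-priority functional group is a ketone (C=O on an internal carbon), so the name ends in -one.
A C≡C triple bond in the chain gives the infix -yne-.
Choose the numbering such that numbering from this end puts the carbonyl group at C-2 rather than C-7.
That gives the carbonyl at C-2; the triple bond between C-5 and C-6.
Assembling the pieces gives oct-5-yn-2-one.

oct-5-yn-2-one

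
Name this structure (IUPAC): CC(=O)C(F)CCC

3-fluorohexan-2-one

The longest carbon chain that includes the carbonyl has 6 carbons, so the parent hydride is hexane.
The principal characteristic group is a ketone (C=O on an internal carbon), named with the suffix -one.
The numbering direction is chosen so that numbering from this end puts the carbonyl group at C-2 rather than C-5.
With this numbering: the carbonyl at C-2; a fluoro group at C-3.
The name is 3-fluorohexan-2-one.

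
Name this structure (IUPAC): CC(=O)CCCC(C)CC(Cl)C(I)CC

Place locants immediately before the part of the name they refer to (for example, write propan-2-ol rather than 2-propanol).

8-chloro-9-iodo-6-methylundecan-2-one

Counting along the main chain through the carbonyl gives 11 carbons: the parent is undecane.
The highest-priority functional group is a ketone (C=O on an internal carbon), so the name ends in -one.
The numbering direction is chosen so that numbering from this end puts the carbonyl group at C-2 rather than C-10.
This places the carbonyl at C-2; a chloro group at C-8; an iodo group at C-9; a methyl group at C-6.
Substituent prefixes are cited in alphabetical order (multiplying prefixes like di-/tri- are ignored for ordering).
The name is 8-chloro-9-iodo-6-methylundecan-2-one.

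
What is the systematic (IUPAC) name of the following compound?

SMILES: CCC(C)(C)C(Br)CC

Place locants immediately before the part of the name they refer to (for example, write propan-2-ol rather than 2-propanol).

4-bromo-3,3-dimethylhexane

The longest carbon chain is 6 atoms: the parent is hexane.
Choose the numbering such that the substituent locant set {3,3,4} is lower than {3,4,4} at the first point of difference.
This places a bromo group at C-4; two methyl groups at C-3.
Prefixes are listed alphabetically: bromo, methyl.
The name is 4-bromo-3,3-dimethylhexane.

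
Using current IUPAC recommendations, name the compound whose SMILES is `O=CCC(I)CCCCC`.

The longest chain bearing the –CHO group is 8 carbons long (octane).
The highest-priority functional group is an aldehyde (terminal –CHO), so the name ends in -al.
The numbering direction is chosen so that the aldehyde carbon is C-1 by definition.
This places an iodo group at C-3.
Assembling the pieces gives 3-iodooctanal.

3-iodooctanal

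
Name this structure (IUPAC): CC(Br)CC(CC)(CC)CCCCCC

The parent chain contains 10 carbons (decane).
Choose the numbering such that the substituent locant set {2,4,4} is lower than {7,7,9} at the first point of difference.
That gives a bromo group at C-2; two ethyl groups at C-4.
Prefixes are listed alphabetically: bromo, ethyl.
The name is 2-bromo-4,4-diethyldecane.

2-bromo-4,4-diethyldecane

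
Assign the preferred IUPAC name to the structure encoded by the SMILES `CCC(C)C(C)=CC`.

Counting along the main chain through the multiple bond gives 6 carbons: the parent is hexane.
The chain contains a C=C double bond, so the unsaturation ending is -ene.
Number the chain so that numbering from this end puts the double bond at C-2 rather than C-4.
With this numbering: the double bond between C-2 and C-3; methyl groups at C-3 and C-4.
The name is 3,4-dimethylhex-2-ene.

3,4-dimethylhex-2-ene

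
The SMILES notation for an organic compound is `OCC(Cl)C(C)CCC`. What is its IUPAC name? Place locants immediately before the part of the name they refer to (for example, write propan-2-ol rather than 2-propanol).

The longest carbon chain that includes the –OH group has 6 carbons, so the parent hydride is hexane.
An alcohol (–OH) is the principal characteristic group, giving the suffix -ol.
The numbering direction is chosen so that numbering from this end puts the hydroxyl group at C-1 rather than C-6.
That gives the hydroxyl at C-1; a chloro group at C-2; a methyl group at C-3.
The substituents are ordered alphabetically, ignoring any di-/tri- multipliers.
The name is 2-chloro-3-methylhexan-1-ol.

2-chloro-3-methylhexan-1-ol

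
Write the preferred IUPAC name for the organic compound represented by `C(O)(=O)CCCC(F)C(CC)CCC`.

The longest chain bearing the –COOH group is 9 carbons long (nonane).
The principal characteristic group is a carboxylic acid (terminal –COOH), named with the suffix -oic acid.
The numbering direction is chosen so that the carboxylic acid carbon is C-1 by definition.
That gives an ethyl group at C-6; a fluoro group at C-5.
Prefixes are listed alphabetically: ethyl, fluoro.
Putting it together: 6-ethyl-5-fluorononanoic acid.

6-ethyl-5-fluorononanoic acid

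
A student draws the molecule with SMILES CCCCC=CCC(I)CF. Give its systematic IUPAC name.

The longest carbon chain that includes the multiple bond has 9 carbons, so the parent hydride is nonane.
There is one C=C double bond, indicated by the ending -ene.
The numbering direction is chosen so that numbering from this end puts the double bond at C-4 rather than C-5.
With this numbering: the double bond between C-4 and C-5; a fluoro group at C-1; an iodo group at C-2.
Prefixes are listed alphabetically: fluoro, iodo.
The name is 1-fluoro-2-iodonon-4-ene.

1-fluoro-2-iodonon-4-ene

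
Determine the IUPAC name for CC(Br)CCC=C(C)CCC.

Counting along the main chain through the multiple bond gives 9 carbons: the parent is nonane.
There is one C=C double bond, indicated by the ending -ene.
Choose the numbering such that numbering from this end puts the double bond at C-4 rather than C-5.
This places the double bond between C-4 and C-5; a bromo group at C-8; a methyl group at C-4.
Prefixes are listed alphabetically: bromo, methyl.
The name is 8-bromo-4-methylnon-4-ene.

8-bromo-4-methylnon-4-ene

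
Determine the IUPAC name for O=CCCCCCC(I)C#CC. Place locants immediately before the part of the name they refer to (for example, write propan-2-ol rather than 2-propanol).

7-iododec-8-ynal

Counting along the main chain through the –CHO group and the multiple bond gives 10 carbons: the parent is decane.
The highest-priority functional group is an aldehyde (terminal –CHO), so the name ends in -al.
A C≡C triple bond in the chain gives the infix -yne-.
Choose the numbering such that the aldehyde carbon is C-1 by definition.
This places the triple bond between C-8 and C-9; an iodo group at C-7.
Putting it together: 7-iododec-8-ynal.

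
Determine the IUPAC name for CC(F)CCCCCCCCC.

2-fluoroundecane

The longest carbon chain is 11 atoms: the parent is undecane.
Number the chain so that the substituent locant set {2} is lower than {10} at the first point of difference.
With this numbering: a fluoro group at C-2.
Putting it together: 2-fluoroundecane.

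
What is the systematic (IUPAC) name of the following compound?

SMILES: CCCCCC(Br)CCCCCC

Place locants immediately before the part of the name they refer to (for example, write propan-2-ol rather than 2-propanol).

The parent chain contains 12 carbons (dodecane).
Number the chain so that the substituent locant set {6} is lower than {7} at the first point of difference.
This places a bromo group at C-6.
Putting it together: 6-bromododecane.

6-bromododecane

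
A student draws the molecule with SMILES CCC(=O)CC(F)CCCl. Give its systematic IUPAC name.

Counting along the main chain through the carbonyl gives 7 carbons: the parent is heptane.
The principal characteristic group is a ketone (C=O on an internal carbon), named with the suffix -one.
Number the chain so that numbering from this end puts the carbonyl group at C-3 rather than C-5.
With this numbering: the carbonyl at C-3; a chloro group at C-7; a fluoro group at C-5.
The substituents are ordered alphabetically, ignoring any di-/tri- multipliers.
Assembling the pieces gives 7-chloro-5-fluoroheptan-3-one.

7-chloro-5-fluoroheptan-3-one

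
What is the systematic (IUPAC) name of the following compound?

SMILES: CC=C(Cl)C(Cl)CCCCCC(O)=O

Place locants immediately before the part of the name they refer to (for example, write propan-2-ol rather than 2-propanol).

The longest chain bearing the –COOH group and the multiple bond is 10 carbons long (decane).
A carboxylic acid (terminal –COOH) is the principal characteristic group, giving the suffix -oic acid.
There is one C=C double bond, indicated by the ending -ene.
The numbering direction is chosen so that the carboxylic acid carbon is C-1 by definition.
That gives the double bond between C-8 and C-9; chloro groups at C-7 and C-8.
The name is 7,8-dichlorodec-8-enoic acid.

7,8-dichlorodec-8-enoic acid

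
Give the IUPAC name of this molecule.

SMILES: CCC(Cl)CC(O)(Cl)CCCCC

3,5-dichlorodecan-5-ol

The longest chain bearing the –OH group is 10 carbons long (decane).
The highest-priority functional group is an alcohol (–OH), so the name ends in -ol.
Choose the numbering such that numbering from this end puts the hydroxyl group at C-5 rather than C-6.
This places the hydroxyl at C-5; chloro groups at C-3 and C-5.
The name is 3,5-dichlorodecan-5-ol.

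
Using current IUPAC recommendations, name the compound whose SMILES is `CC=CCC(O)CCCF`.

The longest carbon chain that includes the –OH group and the multiple bond has 8 carbons, so the parent hydride is octane.
The principal characteristic group is an alcohol (–OH), named with the suffix -ol.
There is one C=C double bond, indicated by the ending -ene.
The numbering direction is chosen so that numbering from this end puts the hydroxyl group at C-4 rather than C-5.
That gives the hydroxyl at C-4; the double bond between C-6 and C-7; a fluoro group at C-1.
Assembling the pieces gives 1-fluorooct-6-en-4-ol.

1-fluorooct-6-en-4-ol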